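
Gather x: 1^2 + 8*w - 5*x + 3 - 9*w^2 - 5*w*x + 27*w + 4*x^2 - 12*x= -9*w^2 + 35*w + 4*x^2 + x*(-5*w - 17) + 4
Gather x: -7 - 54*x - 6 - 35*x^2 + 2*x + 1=-35*x^2 - 52*x - 12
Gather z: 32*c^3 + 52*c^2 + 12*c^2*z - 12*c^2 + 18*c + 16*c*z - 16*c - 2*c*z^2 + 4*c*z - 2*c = 32*c^3 + 40*c^2 - 2*c*z^2 + z*(12*c^2 + 20*c)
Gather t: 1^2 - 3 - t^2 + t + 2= -t^2 + t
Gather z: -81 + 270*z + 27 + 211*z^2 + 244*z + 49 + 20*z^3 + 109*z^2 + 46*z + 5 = 20*z^3 + 320*z^2 + 560*z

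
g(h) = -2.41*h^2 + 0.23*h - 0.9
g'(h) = 0.23 - 4.82*h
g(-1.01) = -3.59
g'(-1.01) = 5.10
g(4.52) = -49.10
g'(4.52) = -21.56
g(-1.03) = -3.69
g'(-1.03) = 5.19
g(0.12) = -0.91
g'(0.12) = -0.35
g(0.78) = -2.19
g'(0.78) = -3.53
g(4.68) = -52.61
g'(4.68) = -22.33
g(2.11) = -11.14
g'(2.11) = -9.94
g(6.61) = -104.68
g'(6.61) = -31.63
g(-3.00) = -23.28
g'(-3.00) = 14.69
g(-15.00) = -546.60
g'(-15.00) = 72.53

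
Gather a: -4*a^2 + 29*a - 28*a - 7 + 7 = -4*a^2 + a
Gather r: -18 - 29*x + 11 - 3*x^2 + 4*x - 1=-3*x^2 - 25*x - 8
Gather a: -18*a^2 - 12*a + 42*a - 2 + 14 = -18*a^2 + 30*a + 12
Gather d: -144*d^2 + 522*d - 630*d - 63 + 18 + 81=-144*d^2 - 108*d + 36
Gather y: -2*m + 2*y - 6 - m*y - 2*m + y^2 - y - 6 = -4*m + y^2 + y*(1 - m) - 12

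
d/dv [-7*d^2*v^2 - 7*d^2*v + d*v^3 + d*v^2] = d*(-14*d*v - 7*d + 3*v^2 + 2*v)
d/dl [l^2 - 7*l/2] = 2*l - 7/2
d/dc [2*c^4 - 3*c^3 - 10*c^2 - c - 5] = 8*c^3 - 9*c^2 - 20*c - 1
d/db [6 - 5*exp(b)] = -5*exp(b)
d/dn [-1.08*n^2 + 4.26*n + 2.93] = 4.26 - 2.16*n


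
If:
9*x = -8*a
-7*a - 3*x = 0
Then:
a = 0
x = 0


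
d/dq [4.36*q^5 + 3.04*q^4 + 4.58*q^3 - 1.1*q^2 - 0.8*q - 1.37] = 21.8*q^4 + 12.16*q^3 + 13.74*q^2 - 2.2*q - 0.8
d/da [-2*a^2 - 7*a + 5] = -4*a - 7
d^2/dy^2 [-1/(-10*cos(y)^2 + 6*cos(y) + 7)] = 2*(200*sin(y)^4 - 258*sin(y)^2 + 183*cos(y)/2 - 45*cos(3*y)/2 - 48)/(10*sin(y)^2 + 6*cos(y) - 3)^3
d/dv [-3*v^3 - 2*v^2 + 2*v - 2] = -9*v^2 - 4*v + 2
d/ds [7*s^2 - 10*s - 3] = 14*s - 10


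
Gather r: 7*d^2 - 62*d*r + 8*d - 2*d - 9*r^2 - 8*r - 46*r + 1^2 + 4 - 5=7*d^2 + 6*d - 9*r^2 + r*(-62*d - 54)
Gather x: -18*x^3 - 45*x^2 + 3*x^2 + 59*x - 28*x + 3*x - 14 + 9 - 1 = -18*x^3 - 42*x^2 + 34*x - 6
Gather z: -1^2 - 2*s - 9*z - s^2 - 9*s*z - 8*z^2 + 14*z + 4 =-s^2 - 2*s - 8*z^2 + z*(5 - 9*s) + 3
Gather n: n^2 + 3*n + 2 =n^2 + 3*n + 2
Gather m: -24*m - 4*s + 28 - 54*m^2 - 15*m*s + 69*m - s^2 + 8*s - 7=-54*m^2 + m*(45 - 15*s) - s^2 + 4*s + 21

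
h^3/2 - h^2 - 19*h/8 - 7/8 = (h/2 + 1/2)*(h - 7/2)*(h + 1/2)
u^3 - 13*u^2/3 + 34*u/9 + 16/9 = (u - 8/3)*(u - 2)*(u + 1/3)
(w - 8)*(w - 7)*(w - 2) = w^3 - 17*w^2 + 86*w - 112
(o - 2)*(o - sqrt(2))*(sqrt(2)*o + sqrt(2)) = sqrt(2)*o^3 - 2*o^2 - sqrt(2)*o^2 - 2*sqrt(2)*o + 2*o + 4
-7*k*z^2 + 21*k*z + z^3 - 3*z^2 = z*(-7*k + z)*(z - 3)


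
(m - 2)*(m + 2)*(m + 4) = m^3 + 4*m^2 - 4*m - 16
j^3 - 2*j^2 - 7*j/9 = j*(j - 7/3)*(j + 1/3)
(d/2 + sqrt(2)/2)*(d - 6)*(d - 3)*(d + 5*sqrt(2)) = d^4/2 - 9*d^3/2 + 3*sqrt(2)*d^3 - 27*sqrt(2)*d^2 + 14*d^2 - 45*d + 54*sqrt(2)*d + 90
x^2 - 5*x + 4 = (x - 4)*(x - 1)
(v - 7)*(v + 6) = v^2 - v - 42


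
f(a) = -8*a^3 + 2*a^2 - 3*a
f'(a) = -24*a^2 + 4*a - 3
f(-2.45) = 137.00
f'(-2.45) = -156.86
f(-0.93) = 10.95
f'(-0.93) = -27.48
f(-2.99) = 240.70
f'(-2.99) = -229.52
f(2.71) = -152.66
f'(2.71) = -168.42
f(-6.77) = 2594.29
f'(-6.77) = -1130.07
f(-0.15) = 0.52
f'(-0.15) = -4.14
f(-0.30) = 1.30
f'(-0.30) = -6.36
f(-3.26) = 308.20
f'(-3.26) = -271.10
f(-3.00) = 243.00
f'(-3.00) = -231.00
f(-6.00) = 1818.00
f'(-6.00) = -891.00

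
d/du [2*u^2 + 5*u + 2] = 4*u + 5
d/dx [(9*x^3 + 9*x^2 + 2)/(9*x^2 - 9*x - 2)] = 9*(9*x^4 - 18*x^3 - 15*x^2 - 8*x + 2)/(81*x^4 - 162*x^3 + 45*x^2 + 36*x + 4)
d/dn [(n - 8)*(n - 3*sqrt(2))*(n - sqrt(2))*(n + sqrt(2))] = 4*n^3 - 24*n^2 - 9*sqrt(2)*n^2 - 4*n + 48*sqrt(2)*n + 6*sqrt(2) + 16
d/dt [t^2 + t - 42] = 2*t + 1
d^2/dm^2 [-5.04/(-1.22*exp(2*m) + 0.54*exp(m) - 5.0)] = ((2.7216 - 24.5952*exp(m))*(1.22*exp(2*m) - 0.54*exp(m) + 5.0) + 5.04*(2.44*exp(m) - 0.54)*(4.88*exp(m) - 1.08)*exp(m))*exp(m)/(1.22*exp(2*m) - 0.54*exp(m) + 5.0)^3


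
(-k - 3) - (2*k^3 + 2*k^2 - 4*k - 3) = -2*k^3 - 2*k^2 + 3*k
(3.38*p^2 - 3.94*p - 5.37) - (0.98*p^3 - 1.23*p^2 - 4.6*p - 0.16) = -0.98*p^3 + 4.61*p^2 + 0.66*p - 5.21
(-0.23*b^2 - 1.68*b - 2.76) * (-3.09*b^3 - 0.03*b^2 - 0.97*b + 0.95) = 0.7107*b^5 + 5.1981*b^4 + 8.8019*b^3 + 1.4939*b^2 + 1.0812*b - 2.622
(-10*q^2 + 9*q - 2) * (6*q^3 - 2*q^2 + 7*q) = -60*q^5 + 74*q^4 - 100*q^3 + 67*q^2 - 14*q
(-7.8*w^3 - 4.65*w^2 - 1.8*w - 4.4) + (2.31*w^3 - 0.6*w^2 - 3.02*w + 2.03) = -5.49*w^3 - 5.25*w^2 - 4.82*w - 2.37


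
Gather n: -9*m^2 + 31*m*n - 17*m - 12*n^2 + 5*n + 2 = -9*m^2 - 17*m - 12*n^2 + n*(31*m + 5) + 2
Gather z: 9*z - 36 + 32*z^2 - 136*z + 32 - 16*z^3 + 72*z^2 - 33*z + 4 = -16*z^3 + 104*z^2 - 160*z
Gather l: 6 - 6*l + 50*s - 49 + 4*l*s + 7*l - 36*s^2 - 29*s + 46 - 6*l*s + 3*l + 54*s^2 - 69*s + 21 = l*(4 - 2*s) + 18*s^2 - 48*s + 24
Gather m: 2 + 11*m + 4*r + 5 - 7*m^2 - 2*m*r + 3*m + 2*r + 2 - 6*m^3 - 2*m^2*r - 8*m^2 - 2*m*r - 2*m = -6*m^3 + m^2*(-2*r - 15) + m*(12 - 4*r) + 6*r + 9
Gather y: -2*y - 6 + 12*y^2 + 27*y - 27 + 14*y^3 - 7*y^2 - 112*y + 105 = 14*y^3 + 5*y^2 - 87*y + 72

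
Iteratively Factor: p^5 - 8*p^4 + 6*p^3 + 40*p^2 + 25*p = (p - 5)*(p^4 - 3*p^3 - 9*p^2 - 5*p) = p*(p - 5)*(p^3 - 3*p^2 - 9*p - 5) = p*(p - 5)*(p + 1)*(p^2 - 4*p - 5) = p*(p - 5)*(p + 1)^2*(p - 5)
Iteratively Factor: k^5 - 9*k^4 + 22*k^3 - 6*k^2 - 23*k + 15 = (k - 1)*(k^4 - 8*k^3 + 14*k^2 + 8*k - 15) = (k - 1)*(k + 1)*(k^3 - 9*k^2 + 23*k - 15) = (k - 1)^2*(k + 1)*(k^2 - 8*k + 15) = (k - 3)*(k - 1)^2*(k + 1)*(k - 5)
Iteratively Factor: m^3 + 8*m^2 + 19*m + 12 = (m + 3)*(m^2 + 5*m + 4) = (m + 1)*(m + 3)*(m + 4)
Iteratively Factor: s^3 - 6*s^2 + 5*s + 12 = (s - 4)*(s^2 - 2*s - 3) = (s - 4)*(s - 3)*(s + 1)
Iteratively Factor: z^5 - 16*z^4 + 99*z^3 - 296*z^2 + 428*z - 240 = (z - 3)*(z^4 - 13*z^3 + 60*z^2 - 116*z + 80) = (z - 3)*(z - 2)*(z^3 - 11*z^2 + 38*z - 40) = (z - 5)*(z - 3)*(z - 2)*(z^2 - 6*z + 8) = (z - 5)*(z - 4)*(z - 3)*(z - 2)*(z - 2)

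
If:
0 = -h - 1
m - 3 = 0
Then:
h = -1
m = 3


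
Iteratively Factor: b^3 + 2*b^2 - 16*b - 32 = (b - 4)*(b^2 + 6*b + 8) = (b - 4)*(b + 4)*(b + 2)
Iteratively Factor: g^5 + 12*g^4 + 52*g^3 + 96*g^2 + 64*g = (g + 2)*(g^4 + 10*g^3 + 32*g^2 + 32*g) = (g + 2)*(g + 4)*(g^3 + 6*g^2 + 8*g) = g*(g + 2)*(g + 4)*(g^2 + 6*g + 8) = g*(g + 2)*(g + 4)^2*(g + 2)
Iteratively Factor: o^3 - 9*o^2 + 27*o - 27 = (o - 3)*(o^2 - 6*o + 9) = (o - 3)^2*(o - 3)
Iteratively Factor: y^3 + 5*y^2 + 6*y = (y)*(y^2 + 5*y + 6) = y*(y + 2)*(y + 3)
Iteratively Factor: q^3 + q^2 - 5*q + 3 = (q - 1)*(q^2 + 2*q - 3) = (q - 1)^2*(q + 3)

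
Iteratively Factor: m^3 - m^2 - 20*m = (m)*(m^2 - m - 20) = m*(m + 4)*(m - 5)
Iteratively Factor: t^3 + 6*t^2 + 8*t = (t + 2)*(t^2 + 4*t) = t*(t + 2)*(t + 4)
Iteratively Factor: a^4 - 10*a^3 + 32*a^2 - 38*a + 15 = (a - 1)*(a^3 - 9*a^2 + 23*a - 15) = (a - 5)*(a - 1)*(a^2 - 4*a + 3) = (a - 5)*(a - 3)*(a - 1)*(a - 1)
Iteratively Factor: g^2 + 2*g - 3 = (g + 3)*(g - 1)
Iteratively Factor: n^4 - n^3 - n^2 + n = (n - 1)*(n^3 - n) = (n - 1)*(n + 1)*(n^2 - n) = n*(n - 1)*(n + 1)*(n - 1)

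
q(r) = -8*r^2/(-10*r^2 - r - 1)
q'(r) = -8*r^2*(20*r + 1)/(-10*r^2 - r - 1)^2 - 16*r/(-10*r^2 - r - 1)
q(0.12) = 0.09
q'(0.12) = 1.27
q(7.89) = 0.79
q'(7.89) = 0.00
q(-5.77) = 0.81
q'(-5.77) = 0.00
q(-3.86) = 0.82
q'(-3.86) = 0.00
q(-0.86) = 0.79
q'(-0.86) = -0.14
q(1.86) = 0.74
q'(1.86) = 0.04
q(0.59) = 0.55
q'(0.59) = 0.48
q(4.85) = 0.78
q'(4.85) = 0.00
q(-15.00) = 0.81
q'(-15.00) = 0.00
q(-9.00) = 0.81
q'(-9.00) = 0.00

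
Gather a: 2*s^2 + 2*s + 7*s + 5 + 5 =2*s^2 + 9*s + 10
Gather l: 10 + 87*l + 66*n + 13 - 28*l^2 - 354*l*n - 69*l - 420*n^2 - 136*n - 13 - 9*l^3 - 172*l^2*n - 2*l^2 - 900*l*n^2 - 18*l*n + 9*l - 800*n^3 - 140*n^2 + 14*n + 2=-9*l^3 + l^2*(-172*n - 30) + l*(-900*n^2 - 372*n + 27) - 800*n^3 - 560*n^2 - 56*n + 12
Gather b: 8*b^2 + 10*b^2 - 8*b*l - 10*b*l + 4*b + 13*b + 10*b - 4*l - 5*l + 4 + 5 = 18*b^2 + b*(27 - 18*l) - 9*l + 9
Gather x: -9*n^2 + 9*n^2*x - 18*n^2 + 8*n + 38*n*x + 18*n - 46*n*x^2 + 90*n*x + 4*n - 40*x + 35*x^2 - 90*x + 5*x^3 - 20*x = -27*n^2 + 30*n + 5*x^3 + x^2*(35 - 46*n) + x*(9*n^2 + 128*n - 150)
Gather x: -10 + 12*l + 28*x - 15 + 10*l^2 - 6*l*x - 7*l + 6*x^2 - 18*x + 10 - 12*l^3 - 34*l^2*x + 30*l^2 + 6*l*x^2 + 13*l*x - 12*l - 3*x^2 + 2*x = -12*l^3 + 40*l^2 - 7*l + x^2*(6*l + 3) + x*(-34*l^2 + 7*l + 12) - 15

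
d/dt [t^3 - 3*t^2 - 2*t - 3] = 3*t^2 - 6*t - 2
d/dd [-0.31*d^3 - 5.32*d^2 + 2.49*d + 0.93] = -0.93*d^2 - 10.64*d + 2.49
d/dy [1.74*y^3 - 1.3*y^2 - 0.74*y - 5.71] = 5.22*y^2 - 2.6*y - 0.74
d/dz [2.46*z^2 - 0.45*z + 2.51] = 4.92*z - 0.45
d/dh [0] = 0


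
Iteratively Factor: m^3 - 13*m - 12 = (m + 1)*(m^2 - m - 12) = (m + 1)*(m + 3)*(m - 4)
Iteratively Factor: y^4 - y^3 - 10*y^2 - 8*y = (y + 1)*(y^3 - 2*y^2 - 8*y) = (y + 1)*(y + 2)*(y^2 - 4*y) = (y - 4)*(y + 1)*(y + 2)*(y)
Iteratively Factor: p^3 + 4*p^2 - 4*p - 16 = (p - 2)*(p^2 + 6*p + 8) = (p - 2)*(p + 4)*(p + 2)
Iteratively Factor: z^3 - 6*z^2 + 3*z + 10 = (z + 1)*(z^2 - 7*z + 10) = (z - 2)*(z + 1)*(z - 5)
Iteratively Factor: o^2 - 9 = (o - 3)*(o + 3)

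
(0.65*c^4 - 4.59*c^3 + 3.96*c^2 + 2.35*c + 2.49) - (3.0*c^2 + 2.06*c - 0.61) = 0.65*c^4 - 4.59*c^3 + 0.96*c^2 + 0.29*c + 3.1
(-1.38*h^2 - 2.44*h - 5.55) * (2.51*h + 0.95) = -3.4638*h^3 - 7.4354*h^2 - 16.2485*h - 5.2725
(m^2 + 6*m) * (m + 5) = m^3 + 11*m^2 + 30*m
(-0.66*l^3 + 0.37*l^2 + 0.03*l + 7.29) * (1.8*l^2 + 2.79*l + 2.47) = -1.188*l^5 - 1.1754*l^4 - 0.5439*l^3 + 14.1196*l^2 + 20.4132*l + 18.0063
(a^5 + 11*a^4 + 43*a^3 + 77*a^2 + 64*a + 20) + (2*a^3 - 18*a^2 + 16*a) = a^5 + 11*a^4 + 45*a^3 + 59*a^2 + 80*a + 20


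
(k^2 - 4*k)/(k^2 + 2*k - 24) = k/(k + 6)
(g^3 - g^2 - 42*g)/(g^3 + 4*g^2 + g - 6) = g*(g^2 - g - 42)/(g^3 + 4*g^2 + g - 6)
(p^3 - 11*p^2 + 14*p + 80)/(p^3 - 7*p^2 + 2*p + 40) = (p - 8)/(p - 4)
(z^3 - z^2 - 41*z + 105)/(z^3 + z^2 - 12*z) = (z^2 + 2*z - 35)/(z*(z + 4))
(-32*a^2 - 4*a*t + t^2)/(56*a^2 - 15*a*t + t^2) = (4*a + t)/(-7*a + t)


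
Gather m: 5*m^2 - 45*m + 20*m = 5*m^2 - 25*m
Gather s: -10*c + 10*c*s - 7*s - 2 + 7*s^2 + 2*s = -10*c + 7*s^2 + s*(10*c - 5) - 2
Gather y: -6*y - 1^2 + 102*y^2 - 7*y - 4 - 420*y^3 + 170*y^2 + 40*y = -420*y^3 + 272*y^2 + 27*y - 5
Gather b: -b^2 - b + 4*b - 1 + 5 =-b^2 + 3*b + 4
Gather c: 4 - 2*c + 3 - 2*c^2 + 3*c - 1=-2*c^2 + c + 6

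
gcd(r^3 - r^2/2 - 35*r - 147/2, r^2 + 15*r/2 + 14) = r + 7/2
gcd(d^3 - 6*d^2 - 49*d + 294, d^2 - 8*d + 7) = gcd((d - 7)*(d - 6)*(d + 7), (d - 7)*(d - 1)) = d - 7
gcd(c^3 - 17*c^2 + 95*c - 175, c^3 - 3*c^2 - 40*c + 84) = c - 7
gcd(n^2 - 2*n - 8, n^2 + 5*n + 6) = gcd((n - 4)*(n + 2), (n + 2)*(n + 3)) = n + 2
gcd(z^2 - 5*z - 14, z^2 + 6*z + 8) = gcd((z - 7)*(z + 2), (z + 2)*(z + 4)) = z + 2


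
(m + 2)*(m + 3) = m^2 + 5*m + 6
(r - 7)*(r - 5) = r^2 - 12*r + 35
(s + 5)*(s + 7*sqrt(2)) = s^2 + 5*s + 7*sqrt(2)*s + 35*sqrt(2)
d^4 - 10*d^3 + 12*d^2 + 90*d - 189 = (d - 7)*(d - 3)^2*(d + 3)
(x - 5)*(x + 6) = x^2 + x - 30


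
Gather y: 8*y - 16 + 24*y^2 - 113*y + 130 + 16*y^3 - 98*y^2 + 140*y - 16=16*y^3 - 74*y^2 + 35*y + 98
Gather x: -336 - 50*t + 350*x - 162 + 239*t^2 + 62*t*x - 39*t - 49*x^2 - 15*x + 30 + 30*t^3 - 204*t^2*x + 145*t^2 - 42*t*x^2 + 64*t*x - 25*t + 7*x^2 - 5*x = 30*t^3 + 384*t^2 - 114*t + x^2*(-42*t - 42) + x*(-204*t^2 + 126*t + 330) - 468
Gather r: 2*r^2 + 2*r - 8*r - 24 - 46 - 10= 2*r^2 - 6*r - 80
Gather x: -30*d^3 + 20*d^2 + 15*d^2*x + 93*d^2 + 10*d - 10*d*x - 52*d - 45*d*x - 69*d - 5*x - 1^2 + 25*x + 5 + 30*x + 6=-30*d^3 + 113*d^2 - 111*d + x*(15*d^2 - 55*d + 50) + 10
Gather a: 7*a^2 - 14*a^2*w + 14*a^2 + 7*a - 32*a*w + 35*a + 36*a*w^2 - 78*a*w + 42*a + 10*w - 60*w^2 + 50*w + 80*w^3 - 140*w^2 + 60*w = a^2*(21 - 14*w) + a*(36*w^2 - 110*w + 84) + 80*w^3 - 200*w^2 + 120*w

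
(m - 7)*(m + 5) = m^2 - 2*m - 35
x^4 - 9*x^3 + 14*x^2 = x^2*(x - 7)*(x - 2)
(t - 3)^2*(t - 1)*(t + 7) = t^4 - 34*t^2 + 96*t - 63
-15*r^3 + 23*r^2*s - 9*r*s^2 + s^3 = (-5*r + s)*(-3*r + s)*(-r + s)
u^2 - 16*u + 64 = (u - 8)^2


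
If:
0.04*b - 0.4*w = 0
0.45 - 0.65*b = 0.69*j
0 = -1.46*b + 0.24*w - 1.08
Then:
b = -0.75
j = 1.36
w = -0.08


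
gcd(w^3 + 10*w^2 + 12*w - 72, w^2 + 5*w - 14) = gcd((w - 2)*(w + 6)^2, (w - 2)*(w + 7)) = w - 2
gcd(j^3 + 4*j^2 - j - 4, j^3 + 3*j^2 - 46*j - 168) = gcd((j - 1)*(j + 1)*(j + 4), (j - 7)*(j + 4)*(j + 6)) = j + 4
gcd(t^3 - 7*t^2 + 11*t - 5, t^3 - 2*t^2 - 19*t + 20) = t^2 - 6*t + 5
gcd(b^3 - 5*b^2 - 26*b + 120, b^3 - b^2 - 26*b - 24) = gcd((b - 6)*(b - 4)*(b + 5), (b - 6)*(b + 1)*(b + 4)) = b - 6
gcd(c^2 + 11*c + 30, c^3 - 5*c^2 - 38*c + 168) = c + 6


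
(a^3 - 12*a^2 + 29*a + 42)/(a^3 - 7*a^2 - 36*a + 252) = (a + 1)/(a + 6)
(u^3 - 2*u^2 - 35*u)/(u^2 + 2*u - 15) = u*(u - 7)/(u - 3)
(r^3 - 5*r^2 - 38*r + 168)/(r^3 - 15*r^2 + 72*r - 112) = (r + 6)/(r - 4)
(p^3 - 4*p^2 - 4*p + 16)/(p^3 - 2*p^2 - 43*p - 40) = (-p^3 + 4*p^2 + 4*p - 16)/(-p^3 + 2*p^2 + 43*p + 40)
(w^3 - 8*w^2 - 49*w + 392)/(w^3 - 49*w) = (w - 8)/w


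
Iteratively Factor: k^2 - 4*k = (k - 4)*(k)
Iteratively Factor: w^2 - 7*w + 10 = (w - 5)*(w - 2)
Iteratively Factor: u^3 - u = (u)*(u^2 - 1) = u*(u - 1)*(u + 1)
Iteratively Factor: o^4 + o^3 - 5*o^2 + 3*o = (o)*(o^3 + o^2 - 5*o + 3) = o*(o - 1)*(o^2 + 2*o - 3) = o*(o - 1)^2*(o + 3)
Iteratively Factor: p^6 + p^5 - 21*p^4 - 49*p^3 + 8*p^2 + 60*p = (p + 2)*(p^5 - p^4 - 19*p^3 - 11*p^2 + 30*p) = p*(p + 2)*(p^4 - p^3 - 19*p^2 - 11*p + 30) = p*(p - 1)*(p + 2)*(p^3 - 19*p - 30) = p*(p - 5)*(p - 1)*(p + 2)*(p^2 + 5*p + 6) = p*(p - 5)*(p - 1)*(p + 2)^2*(p + 3)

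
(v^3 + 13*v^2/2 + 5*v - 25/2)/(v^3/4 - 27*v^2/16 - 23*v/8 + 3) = 8*(2*v^3 + 13*v^2 + 10*v - 25)/(4*v^3 - 27*v^2 - 46*v + 48)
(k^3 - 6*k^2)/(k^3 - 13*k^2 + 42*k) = k/(k - 7)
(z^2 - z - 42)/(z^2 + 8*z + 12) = (z - 7)/(z + 2)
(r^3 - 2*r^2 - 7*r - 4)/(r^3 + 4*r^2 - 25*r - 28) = (r + 1)/(r + 7)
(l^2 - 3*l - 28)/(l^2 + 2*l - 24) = (l^2 - 3*l - 28)/(l^2 + 2*l - 24)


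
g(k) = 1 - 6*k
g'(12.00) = -6.00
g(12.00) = -71.00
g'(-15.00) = -6.00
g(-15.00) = 91.00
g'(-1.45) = -6.00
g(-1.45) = 9.70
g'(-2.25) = -6.00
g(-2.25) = 14.50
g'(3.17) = -6.00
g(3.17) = -18.02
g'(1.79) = -6.00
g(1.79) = -9.74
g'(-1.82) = -6.00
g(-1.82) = 11.92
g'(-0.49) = -6.00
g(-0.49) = 3.94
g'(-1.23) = -6.00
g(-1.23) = 8.38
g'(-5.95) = -6.00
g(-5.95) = 36.70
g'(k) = -6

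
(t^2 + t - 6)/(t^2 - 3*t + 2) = (t + 3)/(t - 1)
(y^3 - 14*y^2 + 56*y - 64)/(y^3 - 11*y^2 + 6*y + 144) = (y^2 - 6*y + 8)/(y^2 - 3*y - 18)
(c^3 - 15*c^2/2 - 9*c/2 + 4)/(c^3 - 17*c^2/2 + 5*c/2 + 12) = (2*c - 1)/(2*c - 3)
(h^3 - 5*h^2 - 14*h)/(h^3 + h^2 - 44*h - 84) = h/(h + 6)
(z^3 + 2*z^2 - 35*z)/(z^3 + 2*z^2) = (z^2 + 2*z - 35)/(z*(z + 2))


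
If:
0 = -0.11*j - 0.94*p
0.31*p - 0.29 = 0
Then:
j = -7.99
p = 0.94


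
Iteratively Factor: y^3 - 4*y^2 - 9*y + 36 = (y - 3)*(y^2 - y - 12) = (y - 3)*(y + 3)*(y - 4)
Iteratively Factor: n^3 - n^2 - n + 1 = (n - 1)*(n^2 - 1) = (n - 1)*(n + 1)*(n - 1)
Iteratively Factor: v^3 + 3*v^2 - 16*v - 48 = (v - 4)*(v^2 + 7*v + 12) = (v - 4)*(v + 3)*(v + 4)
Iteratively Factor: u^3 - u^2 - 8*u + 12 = (u + 3)*(u^2 - 4*u + 4) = (u - 2)*(u + 3)*(u - 2)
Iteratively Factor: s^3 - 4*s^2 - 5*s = (s)*(s^2 - 4*s - 5) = s*(s - 5)*(s + 1)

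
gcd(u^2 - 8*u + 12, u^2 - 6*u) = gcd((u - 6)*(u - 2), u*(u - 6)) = u - 6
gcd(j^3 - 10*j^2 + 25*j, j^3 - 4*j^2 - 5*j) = j^2 - 5*j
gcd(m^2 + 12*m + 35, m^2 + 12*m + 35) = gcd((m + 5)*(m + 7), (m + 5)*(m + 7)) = m^2 + 12*m + 35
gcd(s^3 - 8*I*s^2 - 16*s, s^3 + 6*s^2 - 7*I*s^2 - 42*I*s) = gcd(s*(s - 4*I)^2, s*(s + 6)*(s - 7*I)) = s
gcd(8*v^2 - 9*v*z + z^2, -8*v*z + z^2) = -8*v + z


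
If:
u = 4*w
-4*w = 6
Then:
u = -6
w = -3/2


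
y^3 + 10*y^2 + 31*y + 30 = (y + 2)*(y + 3)*(y + 5)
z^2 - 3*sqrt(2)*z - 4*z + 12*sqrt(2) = (z - 4)*(z - 3*sqrt(2))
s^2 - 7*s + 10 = (s - 5)*(s - 2)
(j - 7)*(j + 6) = j^2 - j - 42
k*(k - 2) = k^2 - 2*k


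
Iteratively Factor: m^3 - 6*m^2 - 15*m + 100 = (m - 5)*(m^2 - m - 20) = (m - 5)*(m + 4)*(m - 5)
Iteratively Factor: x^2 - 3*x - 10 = (x + 2)*(x - 5)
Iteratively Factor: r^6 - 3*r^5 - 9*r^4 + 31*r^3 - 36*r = (r)*(r^5 - 3*r^4 - 9*r^3 + 31*r^2 - 36) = r*(r - 2)*(r^4 - r^3 - 11*r^2 + 9*r + 18) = r*(r - 2)*(r + 1)*(r^3 - 2*r^2 - 9*r + 18) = r*(r - 2)*(r + 1)*(r + 3)*(r^2 - 5*r + 6) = r*(r - 2)^2*(r + 1)*(r + 3)*(r - 3)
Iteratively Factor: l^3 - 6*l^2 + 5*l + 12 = (l + 1)*(l^2 - 7*l + 12) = (l - 3)*(l + 1)*(l - 4)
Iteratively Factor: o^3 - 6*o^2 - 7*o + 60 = (o - 5)*(o^2 - o - 12) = (o - 5)*(o + 3)*(o - 4)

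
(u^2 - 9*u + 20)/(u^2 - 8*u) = (u^2 - 9*u + 20)/(u*(u - 8))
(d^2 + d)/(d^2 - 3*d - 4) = d/(d - 4)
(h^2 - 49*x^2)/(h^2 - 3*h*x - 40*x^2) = (-h^2 + 49*x^2)/(-h^2 + 3*h*x + 40*x^2)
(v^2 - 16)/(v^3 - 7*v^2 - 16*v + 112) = 1/(v - 7)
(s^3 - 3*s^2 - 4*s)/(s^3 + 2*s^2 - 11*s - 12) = s*(s - 4)/(s^2 + s - 12)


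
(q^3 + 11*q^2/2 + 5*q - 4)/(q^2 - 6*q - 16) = (q^2 + 7*q/2 - 2)/(q - 8)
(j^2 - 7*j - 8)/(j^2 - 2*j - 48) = (j + 1)/(j + 6)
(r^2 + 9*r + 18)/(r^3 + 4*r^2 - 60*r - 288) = (r + 3)/(r^2 - 2*r - 48)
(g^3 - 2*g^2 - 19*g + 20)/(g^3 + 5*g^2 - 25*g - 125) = (g^2 + 3*g - 4)/(g^2 + 10*g + 25)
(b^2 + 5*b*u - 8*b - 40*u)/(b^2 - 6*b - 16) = (b + 5*u)/(b + 2)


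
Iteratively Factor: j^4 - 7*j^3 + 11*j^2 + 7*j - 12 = (j - 3)*(j^3 - 4*j^2 - j + 4) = (j - 4)*(j - 3)*(j^2 - 1) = (j - 4)*(j - 3)*(j + 1)*(j - 1)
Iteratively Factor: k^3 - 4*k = (k - 2)*(k^2 + 2*k) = (k - 2)*(k + 2)*(k)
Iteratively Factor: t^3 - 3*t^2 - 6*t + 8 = (t + 2)*(t^2 - 5*t + 4) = (t - 1)*(t + 2)*(t - 4)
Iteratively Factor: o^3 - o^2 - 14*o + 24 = (o - 3)*(o^2 + 2*o - 8) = (o - 3)*(o - 2)*(o + 4)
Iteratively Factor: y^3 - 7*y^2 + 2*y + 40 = (y - 5)*(y^2 - 2*y - 8) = (y - 5)*(y - 4)*(y + 2)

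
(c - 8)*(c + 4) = c^2 - 4*c - 32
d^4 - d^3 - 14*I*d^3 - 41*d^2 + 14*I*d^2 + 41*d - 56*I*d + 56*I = (d - 1)*(d - 8*I)*(d - 7*I)*(d + I)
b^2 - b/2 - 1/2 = (b - 1)*(b + 1/2)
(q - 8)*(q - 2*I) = q^2 - 8*q - 2*I*q + 16*I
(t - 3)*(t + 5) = t^2 + 2*t - 15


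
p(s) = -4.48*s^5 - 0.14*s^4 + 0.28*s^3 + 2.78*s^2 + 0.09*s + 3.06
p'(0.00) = 0.09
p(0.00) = 3.06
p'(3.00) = -1805.19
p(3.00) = -1064.07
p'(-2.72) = -1223.64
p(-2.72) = 677.08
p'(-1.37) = -83.42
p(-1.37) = 28.56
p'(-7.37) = -65858.38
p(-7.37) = 97040.94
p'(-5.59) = -21779.26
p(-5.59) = 24357.09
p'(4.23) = -7175.24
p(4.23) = -6037.53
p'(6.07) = -30469.50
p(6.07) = -36937.98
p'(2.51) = -878.60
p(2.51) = -426.65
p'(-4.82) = -12034.76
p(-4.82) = 11615.32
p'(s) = -22.4*s^4 - 0.56*s^3 + 0.84*s^2 + 5.56*s + 0.09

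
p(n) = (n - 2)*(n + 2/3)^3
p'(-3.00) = -94.37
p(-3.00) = 63.52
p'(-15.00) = -13422.37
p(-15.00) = 50059.96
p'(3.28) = 121.29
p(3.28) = 78.69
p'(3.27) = 120.05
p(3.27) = 77.48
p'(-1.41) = -6.06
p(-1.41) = 1.40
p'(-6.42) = -1026.57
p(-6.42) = 1603.51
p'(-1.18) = -2.65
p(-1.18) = 0.43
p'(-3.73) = -190.06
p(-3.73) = 164.72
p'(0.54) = -4.62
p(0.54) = -2.57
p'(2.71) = 62.79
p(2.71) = 27.34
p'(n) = 3*(n - 2)*(n + 2/3)^2 + (n + 2/3)^3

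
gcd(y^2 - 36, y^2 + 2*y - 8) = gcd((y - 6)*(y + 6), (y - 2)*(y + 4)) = 1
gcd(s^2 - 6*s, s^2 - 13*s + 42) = s - 6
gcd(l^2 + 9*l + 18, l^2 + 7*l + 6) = l + 6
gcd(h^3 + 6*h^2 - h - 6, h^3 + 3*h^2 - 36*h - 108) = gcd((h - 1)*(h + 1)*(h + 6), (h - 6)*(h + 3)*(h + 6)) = h + 6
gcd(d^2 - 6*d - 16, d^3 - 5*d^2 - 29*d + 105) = 1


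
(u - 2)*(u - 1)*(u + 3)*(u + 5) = u^4 + 5*u^3 - 7*u^2 - 29*u + 30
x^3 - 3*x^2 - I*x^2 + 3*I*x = x*(x - 3)*(x - I)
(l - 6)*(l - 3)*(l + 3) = l^3 - 6*l^2 - 9*l + 54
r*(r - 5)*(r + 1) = r^3 - 4*r^2 - 5*r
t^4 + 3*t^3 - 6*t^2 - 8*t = t*(t - 2)*(t + 1)*(t + 4)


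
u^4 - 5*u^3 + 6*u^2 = u^2*(u - 3)*(u - 2)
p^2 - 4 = (p - 2)*(p + 2)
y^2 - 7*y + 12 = (y - 4)*(y - 3)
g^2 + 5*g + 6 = (g + 2)*(g + 3)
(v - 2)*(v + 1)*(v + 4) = v^3 + 3*v^2 - 6*v - 8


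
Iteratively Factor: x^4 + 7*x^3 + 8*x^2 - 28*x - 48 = (x + 2)*(x^3 + 5*x^2 - 2*x - 24) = (x + 2)*(x + 3)*(x^2 + 2*x - 8) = (x + 2)*(x + 3)*(x + 4)*(x - 2)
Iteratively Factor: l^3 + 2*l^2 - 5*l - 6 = (l - 2)*(l^2 + 4*l + 3) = (l - 2)*(l + 3)*(l + 1)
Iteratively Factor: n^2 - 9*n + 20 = (n - 4)*(n - 5)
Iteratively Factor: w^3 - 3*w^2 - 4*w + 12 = (w + 2)*(w^2 - 5*w + 6) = (w - 2)*(w + 2)*(w - 3)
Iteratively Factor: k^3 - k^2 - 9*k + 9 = (k - 3)*(k^2 + 2*k - 3) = (k - 3)*(k - 1)*(k + 3)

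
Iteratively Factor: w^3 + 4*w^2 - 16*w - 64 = (w + 4)*(w^2 - 16) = (w - 4)*(w + 4)*(w + 4)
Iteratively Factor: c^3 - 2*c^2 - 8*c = (c)*(c^2 - 2*c - 8) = c*(c - 4)*(c + 2)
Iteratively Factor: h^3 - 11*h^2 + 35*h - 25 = (h - 1)*(h^2 - 10*h + 25) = (h - 5)*(h - 1)*(h - 5)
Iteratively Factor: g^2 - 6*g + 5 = (g - 1)*(g - 5)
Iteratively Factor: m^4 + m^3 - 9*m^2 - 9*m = (m - 3)*(m^3 + 4*m^2 + 3*m) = (m - 3)*(m + 1)*(m^2 + 3*m) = (m - 3)*(m + 1)*(m + 3)*(m)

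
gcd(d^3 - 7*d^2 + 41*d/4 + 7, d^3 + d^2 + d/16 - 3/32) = d + 1/2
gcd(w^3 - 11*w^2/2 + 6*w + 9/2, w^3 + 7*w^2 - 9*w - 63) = w - 3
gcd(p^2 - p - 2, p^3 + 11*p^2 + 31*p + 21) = p + 1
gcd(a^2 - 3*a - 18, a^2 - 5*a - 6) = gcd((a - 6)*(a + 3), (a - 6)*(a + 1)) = a - 6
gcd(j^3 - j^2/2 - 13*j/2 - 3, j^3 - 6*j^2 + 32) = j + 2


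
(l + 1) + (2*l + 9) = 3*l + 10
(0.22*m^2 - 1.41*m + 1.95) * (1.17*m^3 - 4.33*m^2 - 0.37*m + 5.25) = 0.2574*m^5 - 2.6023*m^4 + 8.3054*m^3 - 6.7668*m^2 - 8.124*m + 10.2375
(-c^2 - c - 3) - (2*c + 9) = -c^2 - 3*c - 12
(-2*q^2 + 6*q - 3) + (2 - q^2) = -3*q^2 + 6*q - 1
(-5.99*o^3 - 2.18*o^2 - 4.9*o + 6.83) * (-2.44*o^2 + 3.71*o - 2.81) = 14.6156*o^5 - 16.9037*o^4 + 20.7001*o^3 - 28.7184*o^2 + 39.1083*o - 19.1923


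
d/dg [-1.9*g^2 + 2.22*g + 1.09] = 2.22 - 3.8*g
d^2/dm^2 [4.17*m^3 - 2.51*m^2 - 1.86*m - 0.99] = 25.02*m - 5.02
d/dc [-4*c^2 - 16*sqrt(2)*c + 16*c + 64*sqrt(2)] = -8*c - 16*sqrt(2) + 16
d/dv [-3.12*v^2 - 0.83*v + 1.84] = -6.24*v - 0.83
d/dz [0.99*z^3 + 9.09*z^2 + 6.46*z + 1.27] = 2.97*z^2 + 18.18*z + 6.46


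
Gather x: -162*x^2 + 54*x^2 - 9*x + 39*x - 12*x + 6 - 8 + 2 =-108*x^2 + 18*x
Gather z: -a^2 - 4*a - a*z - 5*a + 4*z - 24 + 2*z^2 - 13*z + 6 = -a^2 - 9*a + 2*z^2 + z*(-a - 9) - 18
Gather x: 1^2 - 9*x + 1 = 2 - 9*x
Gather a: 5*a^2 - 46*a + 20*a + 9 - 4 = 5*a^2 - 26*a + 5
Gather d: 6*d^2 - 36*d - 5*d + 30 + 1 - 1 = 6*d^2 - 41*d + 30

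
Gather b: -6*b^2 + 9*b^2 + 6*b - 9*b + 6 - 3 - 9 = 3*b^2 - 3*b - 6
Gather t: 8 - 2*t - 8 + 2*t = 0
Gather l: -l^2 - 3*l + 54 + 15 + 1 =-l^2 - 3*l + 70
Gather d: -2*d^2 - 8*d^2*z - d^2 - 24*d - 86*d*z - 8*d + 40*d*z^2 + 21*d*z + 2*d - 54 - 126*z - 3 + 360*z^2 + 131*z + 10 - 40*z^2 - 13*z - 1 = d^2*(-8*z - 3) + d*(40*z^2 - 65*z - 30) + 320*z^2 - 8*z - 48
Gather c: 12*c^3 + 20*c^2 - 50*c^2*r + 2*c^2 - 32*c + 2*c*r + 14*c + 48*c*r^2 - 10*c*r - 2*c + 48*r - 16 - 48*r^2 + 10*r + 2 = 12*c^3 + c^2*(22 - 50*r) + c*(48*r^2 - 8*r - 20) - 48*r^2 + 58*r - 14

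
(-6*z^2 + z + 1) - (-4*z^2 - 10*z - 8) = -2*z^2 + 11*z + 9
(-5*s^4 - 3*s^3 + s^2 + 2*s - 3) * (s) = -5*s^5 - 3*s^4 + s^3 + 2*s^2 - 3*s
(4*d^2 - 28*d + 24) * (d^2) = 4*d^4 - 28*d^3 + 24*d^2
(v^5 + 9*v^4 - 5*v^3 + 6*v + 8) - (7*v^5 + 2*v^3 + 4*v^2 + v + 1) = -6*v^5 + 9*v^4 - 7*v^3 - 4*v^2 + 5*v + 7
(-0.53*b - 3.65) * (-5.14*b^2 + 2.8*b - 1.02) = 2.7242*b^3 + 17.277*b^2 - 9.6794*b + 3.723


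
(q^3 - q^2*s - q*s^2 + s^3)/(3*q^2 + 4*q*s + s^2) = (q^2 - 2*q*s + s^2)/(3*q + s)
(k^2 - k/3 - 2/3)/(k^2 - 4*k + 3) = (k + 2/3)/(k - 3)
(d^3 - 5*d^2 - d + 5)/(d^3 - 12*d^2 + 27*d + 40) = (d - 1)/(d - 8)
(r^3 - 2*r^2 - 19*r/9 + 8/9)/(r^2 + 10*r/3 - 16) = (3*r^2 + 2*r - 1)/(3*(r + 6))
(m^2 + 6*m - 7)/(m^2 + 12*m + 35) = (m - 1)/(m + 5)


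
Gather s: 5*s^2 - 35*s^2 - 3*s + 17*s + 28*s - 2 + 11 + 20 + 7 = -30*s^2 + 42*s + 36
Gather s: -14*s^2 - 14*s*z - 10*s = -14*s^2 + s*(-14*z - 10)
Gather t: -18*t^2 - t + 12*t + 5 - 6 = -18*t^2 + 11*t - 1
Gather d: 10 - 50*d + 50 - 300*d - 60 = -350*d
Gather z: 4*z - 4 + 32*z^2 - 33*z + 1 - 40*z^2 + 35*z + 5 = -8*z^2 + 6*z + 2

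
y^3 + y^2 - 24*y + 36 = (y - 3)*(y - 2)*(y + 6)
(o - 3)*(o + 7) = o^2 + 4*o - 21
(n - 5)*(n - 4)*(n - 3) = n^3 - 12*n^2 + 47*n - 60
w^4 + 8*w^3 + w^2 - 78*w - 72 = (w - 3)*(w + 1)*(w + 4)*(w + 6)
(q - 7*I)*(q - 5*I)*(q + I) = q^3 - 11*I*q^2 - 23*q - 35*I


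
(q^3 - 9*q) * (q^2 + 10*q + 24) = q^5 + 10*q^4 + 15*q^3 - 90*q^2 - 216*q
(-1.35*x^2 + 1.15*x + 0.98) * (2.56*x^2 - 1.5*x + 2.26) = -3.456*x^4 + 4.969*x^3 - 2.2672*x^2 + 1.129*x + 2.2148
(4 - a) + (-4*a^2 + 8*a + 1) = -4*a^2 + 7*a + 5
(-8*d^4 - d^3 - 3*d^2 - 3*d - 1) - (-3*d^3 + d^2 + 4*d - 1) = -8*d^4 + 2*d^3 - 4*d^2 - 7*d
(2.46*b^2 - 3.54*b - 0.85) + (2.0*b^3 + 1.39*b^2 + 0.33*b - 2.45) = 2.0*b^3 + 3.85*b^2 - 3.21*b - 3.3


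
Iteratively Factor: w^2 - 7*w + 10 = (w - 2)*(w - 5)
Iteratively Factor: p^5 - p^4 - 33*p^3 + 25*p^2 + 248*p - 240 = (p + 4)*(p^4 - 5*p^3 - 13*p^2 + 77*p - 60) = (p - 3)*(p + 4)*(p^3 - 2*p^2 - 19*p + 20) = (p - 5)*(p - 3)*(p + 4)*(p^2 + 3*p - 4) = (p - 5)*(p - 3)*(p - 1)*(p + 4)*(p + 4)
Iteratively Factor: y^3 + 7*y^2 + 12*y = (y + 3)*(y^2 + 4*y) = (y + 3)*(y + 4)*(y)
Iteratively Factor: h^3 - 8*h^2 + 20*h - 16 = (h - 2)*(h^2 - 6*h + 8) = (h - 2)^2*(h - 4)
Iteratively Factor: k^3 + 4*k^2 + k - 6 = (k + 2)*(k^2 + 2*k - 3) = (k - 1)*(k + 2)*(k + 3)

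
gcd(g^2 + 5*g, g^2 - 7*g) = g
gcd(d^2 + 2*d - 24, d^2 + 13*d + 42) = d + 6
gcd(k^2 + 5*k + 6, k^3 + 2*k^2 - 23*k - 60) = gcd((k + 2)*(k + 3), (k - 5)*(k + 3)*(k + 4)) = k + 3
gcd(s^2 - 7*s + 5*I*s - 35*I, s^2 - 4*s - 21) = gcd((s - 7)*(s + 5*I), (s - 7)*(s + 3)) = s - 7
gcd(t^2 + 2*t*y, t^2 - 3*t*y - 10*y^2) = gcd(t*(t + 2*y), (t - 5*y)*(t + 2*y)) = t + 2*y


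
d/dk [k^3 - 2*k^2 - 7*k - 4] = 3*k^2 - 4*k - 7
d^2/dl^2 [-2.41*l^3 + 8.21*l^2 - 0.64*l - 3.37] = 16.42 - 14.46*l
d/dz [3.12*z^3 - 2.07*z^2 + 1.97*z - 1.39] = 9.36*z^2 - 4.14*z + 1.97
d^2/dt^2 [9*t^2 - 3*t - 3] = 18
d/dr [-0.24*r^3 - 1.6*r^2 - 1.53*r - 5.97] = -0.72*r^2 - 3.2*r - 1.53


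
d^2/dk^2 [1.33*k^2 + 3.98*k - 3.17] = 2.66000000000000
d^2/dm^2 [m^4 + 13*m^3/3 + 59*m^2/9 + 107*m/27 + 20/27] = 12*m^2 + 26*m + 118/9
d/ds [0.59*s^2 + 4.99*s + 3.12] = 1.18*s + 4.99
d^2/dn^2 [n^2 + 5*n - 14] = 2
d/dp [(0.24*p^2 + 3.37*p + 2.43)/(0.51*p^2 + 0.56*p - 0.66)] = (-1.5843*p^2 - 2.7954*p - 3.585)/(0.2601*p^4 + 0.5712*p^3 - 0.3596*p^2 - 0.7392*p + 0.4356)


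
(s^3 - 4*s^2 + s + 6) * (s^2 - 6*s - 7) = s^5 - 10*s^4 + 18*s^3 + 28*s^2 - 43*s - 42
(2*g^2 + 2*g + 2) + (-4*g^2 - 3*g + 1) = -2*g^2 - g + 3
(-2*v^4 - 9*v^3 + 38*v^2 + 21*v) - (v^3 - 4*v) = -2*v^4 - 10*v^3 + 38*v^2 + 25*v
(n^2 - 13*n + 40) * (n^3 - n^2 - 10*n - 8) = n^5 - 14*n^4 + 43*n^3 + 82*n^2 - 296*n - 320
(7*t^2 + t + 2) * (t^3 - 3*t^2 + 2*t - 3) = 7*t^5 - 20*t^4 + 13*t^3 - 25*t^2 + t - 6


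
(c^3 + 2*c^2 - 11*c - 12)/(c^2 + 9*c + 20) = (c^2 - 2*c - 3)/(c + 5)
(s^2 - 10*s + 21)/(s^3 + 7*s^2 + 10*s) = (s^2 - 10*s + 21)/(s*(s^2 + 7*s + 10))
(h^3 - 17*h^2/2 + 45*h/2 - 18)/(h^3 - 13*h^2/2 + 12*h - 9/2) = (2*h^2 - 11*h + 12)/(2*h^2 - 7*h + 3)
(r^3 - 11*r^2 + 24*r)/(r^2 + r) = (r^2 - 11*r + 24)/(r + 1)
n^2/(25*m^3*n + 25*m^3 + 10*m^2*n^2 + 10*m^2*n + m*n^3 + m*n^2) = n^2/(m*(25*m^2*n + 25*m^2 + 10*m*n^2 + 10*m*n + n^3 + n^2))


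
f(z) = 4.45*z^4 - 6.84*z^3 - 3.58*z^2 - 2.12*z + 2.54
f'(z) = 17.8*z^3 - 20.52*z^2 - 7.16*z - 2.12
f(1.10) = -6.71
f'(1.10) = -11.13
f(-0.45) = 3.57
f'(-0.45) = -4.68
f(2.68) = 69.04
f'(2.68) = 173.94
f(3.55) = 350.65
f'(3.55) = 510.21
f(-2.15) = 153.61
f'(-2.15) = -258.48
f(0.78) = -2.89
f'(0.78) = -11.74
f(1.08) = -6.49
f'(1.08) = -11.36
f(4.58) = 1218.64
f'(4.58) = 1244.73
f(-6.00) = 7131.02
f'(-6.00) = -4542.68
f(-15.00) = 247595.09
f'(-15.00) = -64586.72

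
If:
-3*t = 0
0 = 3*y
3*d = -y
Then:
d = 0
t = 0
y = 0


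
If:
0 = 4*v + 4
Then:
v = -1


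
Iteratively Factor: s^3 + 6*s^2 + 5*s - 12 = (s + 4)*(s^2 + 2*s - 3) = (s + 3)*(s + 4)*(s - 1)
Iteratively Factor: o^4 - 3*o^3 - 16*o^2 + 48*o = (o - 3)*(o^3 - 16*o) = (o - 3)*(o + 4)*(o^2 - 4*o) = o*(o - 3)*(o + 4)*(o - 4)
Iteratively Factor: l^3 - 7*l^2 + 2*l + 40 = (l + 2)*(l^2 - 9*l + 20) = (l - 5)*(l + 2)*(l - 4)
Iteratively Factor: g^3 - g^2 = (g)*(g^2 - g) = g^2*(g - 1)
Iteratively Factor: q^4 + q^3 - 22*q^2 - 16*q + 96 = (q + 3)*(q^3 - 2*q^2 - 16*q + 32) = (q - 2)*(q + 3)*(q^2 - 16) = (q - 4)*(q - 2)*(q + 3)*(q + 4)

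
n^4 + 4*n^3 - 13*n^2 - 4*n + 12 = (n - 2)*(n - 1)*(n + 1)*(n + 6)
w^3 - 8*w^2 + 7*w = w*(w - 7)*(w - 1)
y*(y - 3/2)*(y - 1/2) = y^3 - 2*y^2 + 3*y/4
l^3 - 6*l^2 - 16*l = l*(l - 8)*(l + 2)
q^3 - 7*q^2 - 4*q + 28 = (q - 7)*(q - 2)*(q + 2)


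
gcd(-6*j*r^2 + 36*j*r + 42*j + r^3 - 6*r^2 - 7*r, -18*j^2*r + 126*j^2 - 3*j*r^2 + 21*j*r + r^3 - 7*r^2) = -6*j*r + 42*j + r^2 - 7*r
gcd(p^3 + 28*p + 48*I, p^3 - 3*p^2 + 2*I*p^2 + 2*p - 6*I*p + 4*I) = p + 2*I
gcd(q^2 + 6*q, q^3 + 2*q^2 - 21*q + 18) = q + 6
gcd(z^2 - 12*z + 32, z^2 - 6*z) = 1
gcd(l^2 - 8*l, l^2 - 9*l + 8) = l - 8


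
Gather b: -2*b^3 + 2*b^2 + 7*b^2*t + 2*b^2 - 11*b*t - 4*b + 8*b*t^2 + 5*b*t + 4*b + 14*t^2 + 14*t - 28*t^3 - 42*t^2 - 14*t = -2*b^3 + b^2*(7*t + 4) + b*(8*t^2 - 6*t) - 28*t^3 - 28*t^2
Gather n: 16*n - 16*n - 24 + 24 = 0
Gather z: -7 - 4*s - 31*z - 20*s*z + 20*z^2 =-4*s + 20*z^2 + z*(-20*s - 31) - 7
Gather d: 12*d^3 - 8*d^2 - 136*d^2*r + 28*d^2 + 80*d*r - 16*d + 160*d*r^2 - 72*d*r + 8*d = 12*d^3 + d^2*(20 - 136*r) + d*(160*r^2 + 8*r - 8)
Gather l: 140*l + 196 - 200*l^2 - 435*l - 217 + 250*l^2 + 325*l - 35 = 50*l^2 + 30*l - 56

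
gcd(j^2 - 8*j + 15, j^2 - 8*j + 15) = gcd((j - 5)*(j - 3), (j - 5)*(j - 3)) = j^2 - 8*j + 15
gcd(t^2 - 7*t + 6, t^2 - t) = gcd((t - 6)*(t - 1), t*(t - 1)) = t - 1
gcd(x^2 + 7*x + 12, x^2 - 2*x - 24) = x + 4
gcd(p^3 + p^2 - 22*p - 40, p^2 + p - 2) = p + 2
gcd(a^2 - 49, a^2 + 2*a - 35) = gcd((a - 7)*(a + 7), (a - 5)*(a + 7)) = a + 7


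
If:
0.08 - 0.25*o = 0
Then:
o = 0.32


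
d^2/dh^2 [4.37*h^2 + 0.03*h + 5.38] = 8.74000000000000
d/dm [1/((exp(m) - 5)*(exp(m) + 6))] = (-2*exp(m) - 1)*exp(m)/(exp(4*m) + 2*exp(3*m) - 59*exp(2*m) - 60*exp(m) + 900)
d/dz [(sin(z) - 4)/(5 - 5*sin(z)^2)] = (sin(z)^2 - 8*sin(z) + 1)/(5*cos(z)^3)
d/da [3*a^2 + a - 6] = 6*a + 1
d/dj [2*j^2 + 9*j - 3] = 4*j + 9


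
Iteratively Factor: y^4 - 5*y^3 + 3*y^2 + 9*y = (y - 3)*(y^3 - 2*y^2 - 3*y) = y*(y - 3)*(y^2 - 2*y - 3) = y*(y - 3)^2*(y + 1)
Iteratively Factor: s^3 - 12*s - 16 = (s + 2)*(s^2 - 2*s - 8) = (s + 2)^2*(s - 4)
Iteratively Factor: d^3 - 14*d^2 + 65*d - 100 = (d - 5)*(d^2 - 9*d + 20) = (d - 5)^2*(d - 4)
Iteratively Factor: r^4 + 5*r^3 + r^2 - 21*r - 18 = (r + 3)*(r^3 + 2*r^2 - 5*r - 6) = (r - 2)*(r + 3)*(r^2 + 4*r + 3) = (r - 2)*(r + 1)*(r + 3)*(r + 3)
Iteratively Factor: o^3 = (o)*(o^2) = o^2*(o)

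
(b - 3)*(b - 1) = b^2 - 4*b + 3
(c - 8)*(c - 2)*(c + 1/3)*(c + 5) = c^4 - 14*c^3/3 - 107*c^2/3 + 206*c/3 + 80/3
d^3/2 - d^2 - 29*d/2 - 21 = (d/2 + 1)*(d - 7)*(d + 3)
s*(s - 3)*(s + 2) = s^3 - s^2 - 6*s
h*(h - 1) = h^2 - h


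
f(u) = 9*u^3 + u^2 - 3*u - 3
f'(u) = 27*u^2 + 2*u - 3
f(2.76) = 185.56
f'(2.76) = 208.20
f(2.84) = 202.70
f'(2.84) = 220.45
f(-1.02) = -8.45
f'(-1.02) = 23.05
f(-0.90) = -6.05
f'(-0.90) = 17.07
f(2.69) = 171.35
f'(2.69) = 197.75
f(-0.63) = -2.96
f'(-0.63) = 6.46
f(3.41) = 355.26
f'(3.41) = 317.78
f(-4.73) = -918.85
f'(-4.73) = 591.61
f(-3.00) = -228.00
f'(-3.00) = 234.00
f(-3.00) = -228.00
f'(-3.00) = 234.00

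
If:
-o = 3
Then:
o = -3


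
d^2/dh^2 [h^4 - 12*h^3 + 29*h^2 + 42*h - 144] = 12*h^2 - 72*h + 58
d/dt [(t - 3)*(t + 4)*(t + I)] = 3*t^2 + 2*t*(1 + I) - 12 + I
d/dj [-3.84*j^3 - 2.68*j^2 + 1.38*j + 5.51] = -11.52*j^2 - 5.36*j + 1.38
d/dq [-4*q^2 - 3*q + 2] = -8*q - 3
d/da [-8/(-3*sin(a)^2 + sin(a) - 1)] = 8*(1 - 6*sin(a))*cos(a)/(3*sin(a)^2 - sin(a) + 1)^2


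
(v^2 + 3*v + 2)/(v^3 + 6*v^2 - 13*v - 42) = (v + 1)/(v^2 + 4*v - 21)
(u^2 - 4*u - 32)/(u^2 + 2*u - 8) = (u - 8)/(u - 2)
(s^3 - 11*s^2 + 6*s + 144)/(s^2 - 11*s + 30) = (s^2 - 5*s - 24)/(s - 5)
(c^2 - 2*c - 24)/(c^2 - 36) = (c + 4)/(c + 6)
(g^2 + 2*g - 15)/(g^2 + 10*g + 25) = (g - 3)/(g + 5)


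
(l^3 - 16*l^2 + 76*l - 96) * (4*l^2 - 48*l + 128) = 4*l^5 - 112*l^4 + 1200*l^3 - 6080*l^2 + 14336*l - 12288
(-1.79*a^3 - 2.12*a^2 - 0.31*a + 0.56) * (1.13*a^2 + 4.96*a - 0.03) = -2.0227*a^5 - 11.274*a^4 - 10.8118*a^3 - 0.8412*a^2 + 2.7869*a - 0.0168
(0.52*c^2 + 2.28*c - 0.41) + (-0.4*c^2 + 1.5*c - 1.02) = 0.12*c^2 + 3.78*c - 1.43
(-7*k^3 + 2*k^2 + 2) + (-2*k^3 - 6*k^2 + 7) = -9*k^3 - 4*k^2 + 9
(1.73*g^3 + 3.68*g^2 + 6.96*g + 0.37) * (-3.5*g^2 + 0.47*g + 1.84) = -6.055*g^5 - 12.0669*g^4 - 19.4472*g^3 + 8.7474*g^2 + 12.9803*g + 0.6808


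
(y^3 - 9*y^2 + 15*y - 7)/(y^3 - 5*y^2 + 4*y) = (y^2 - 8*y + 7)/(y*(y - 4))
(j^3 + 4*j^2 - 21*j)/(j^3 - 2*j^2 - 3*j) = (j + 7)/(j + 1)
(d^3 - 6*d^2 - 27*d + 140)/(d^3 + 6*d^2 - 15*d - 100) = (d - 7)/(d + 5)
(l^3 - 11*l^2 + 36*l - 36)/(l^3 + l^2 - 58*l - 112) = (l^3 - 11*l^2 + 36*l - 36)/(l^3 + l^2 - 58*l - 112)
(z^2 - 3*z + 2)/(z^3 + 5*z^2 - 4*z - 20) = (z - 1)/(z^2 + 7*z + 10)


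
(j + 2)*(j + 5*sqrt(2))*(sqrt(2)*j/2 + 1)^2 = j^4/2 + j^3 + 7*sqrt(2)*j^3/2 + 7*sqrt(2)*j^2 + 11*j^2 + 5*sqrt(2)*j + 22*j + 10*sqrt(2)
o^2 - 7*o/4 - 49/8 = (o - 7/2)*(o + 7/4)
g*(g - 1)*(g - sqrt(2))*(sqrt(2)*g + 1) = sqrt(2)*g^4 - sqrt(2)*g^3 - g^3 - sqrt(2)*g^2 + g^2 + sqrt(2)*g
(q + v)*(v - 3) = q*v - 3*q + v^2 - 3*v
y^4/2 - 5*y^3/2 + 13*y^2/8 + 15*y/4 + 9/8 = (y/2 + 1/4)*(y - 3)^2*(y + 1/2)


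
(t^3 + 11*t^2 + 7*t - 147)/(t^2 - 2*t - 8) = (-t^3 - 11*t^2 - 7*t + 147)/(-t^2 + 2*t + 8)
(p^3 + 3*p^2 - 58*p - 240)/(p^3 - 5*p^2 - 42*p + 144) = (p + 5)/(p - 3)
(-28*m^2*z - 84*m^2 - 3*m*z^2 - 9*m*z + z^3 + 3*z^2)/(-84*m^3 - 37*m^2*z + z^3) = (z + 3)/(3*m + z)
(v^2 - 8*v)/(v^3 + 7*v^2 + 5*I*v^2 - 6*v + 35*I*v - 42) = v*(v - 8)/(v^3 + v^2*(7 + 5*I) + v*(-6 + 35*I) - 42)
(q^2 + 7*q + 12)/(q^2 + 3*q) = (q + 4)/q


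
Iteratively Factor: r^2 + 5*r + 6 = (r + 2)*(r + 3)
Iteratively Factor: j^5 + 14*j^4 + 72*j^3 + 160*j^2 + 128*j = (j + 2)*(j^4 + 12*j^3 + 48*j^2 + 64*j) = (j + 2)*(j + 4)*(j^3 + 8*j^2 + 16*j) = (j + 2)*(j + 4)^2*(j^2 + 4*j) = (j + 2)*(j + 4)^3*(j)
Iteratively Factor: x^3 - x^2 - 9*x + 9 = (x - 3)*(x^2 + 2*x - 3) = (x - 3)*(x + 3)*(x - 1)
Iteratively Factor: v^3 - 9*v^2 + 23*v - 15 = (v - 5)*(v^2 - 4*v + 3) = (v - 5)*(v - 1)*(v - 3)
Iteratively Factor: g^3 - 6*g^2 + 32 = (g - 4)*(g^2 - 2*g - 8) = (g - 4)^2*(g + 2)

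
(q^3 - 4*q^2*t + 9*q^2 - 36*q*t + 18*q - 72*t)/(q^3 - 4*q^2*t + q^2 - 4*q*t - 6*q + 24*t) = (q + 6)/(q - 2)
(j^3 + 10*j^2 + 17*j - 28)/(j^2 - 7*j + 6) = (j^2 + 11*j + 28)/(j - 6)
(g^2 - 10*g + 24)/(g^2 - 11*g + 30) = (g - 4)/(g - 5)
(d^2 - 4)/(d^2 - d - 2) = (d + 2)/(d + 1)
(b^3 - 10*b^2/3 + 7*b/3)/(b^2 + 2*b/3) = (3*b^2 - 10*b + 7)/(3*b + 2)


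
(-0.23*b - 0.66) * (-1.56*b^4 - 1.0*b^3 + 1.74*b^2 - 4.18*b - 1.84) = 0.3588*b^5 + 1.2596*b^4 + 0.2598*b^3 - 0.187*b^2 + 3.182*b + 1.2144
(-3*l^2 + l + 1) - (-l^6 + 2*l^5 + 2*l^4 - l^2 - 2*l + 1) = l^6 - 2*l^5 - 2*l^4 - 2*l^2 + 3*l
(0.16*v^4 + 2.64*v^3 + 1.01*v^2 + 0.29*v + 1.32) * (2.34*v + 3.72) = 0.3744*v^5 + 6.7728*v^4 + 12.1842*v^3 + 4.4358*v^2 + 4.1676*v + 4.9104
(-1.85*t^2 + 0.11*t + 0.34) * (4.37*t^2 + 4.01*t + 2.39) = -8.0845*t^4 - 6.9378*t^3 - 2.4946*t^2 + 1.6263*t + 0.8126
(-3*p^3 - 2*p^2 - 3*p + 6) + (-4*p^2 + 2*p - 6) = -3*p^3 - 6*p^2 - p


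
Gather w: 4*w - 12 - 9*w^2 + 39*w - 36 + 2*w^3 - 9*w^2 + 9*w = 2*w^3 - 18*w^2 + 52*w - 48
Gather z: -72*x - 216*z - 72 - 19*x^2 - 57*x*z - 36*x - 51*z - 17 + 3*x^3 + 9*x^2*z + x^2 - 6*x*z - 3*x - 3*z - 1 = 3*x^3 - 18*x^2 - 111*x + z*(9*x^2 - 63*x - 270) - 90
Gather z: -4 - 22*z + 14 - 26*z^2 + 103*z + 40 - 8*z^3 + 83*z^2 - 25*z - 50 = -8*z^3 + 57*z^2 + 56*z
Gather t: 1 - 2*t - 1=-2*t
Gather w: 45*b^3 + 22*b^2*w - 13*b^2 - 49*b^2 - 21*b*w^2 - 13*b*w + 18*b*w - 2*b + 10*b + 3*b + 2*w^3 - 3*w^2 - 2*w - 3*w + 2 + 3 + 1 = 45*b^3 - 62*b^2 + 11*b + 2*w^3 + w^2*(-21*b - 3) + w*(22*b^2 + 5*b - 5) + 6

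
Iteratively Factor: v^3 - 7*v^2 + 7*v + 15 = (v - 5)*(v^2 - 2*v - 3) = (v - 5)*(v - 3)*(v + 1)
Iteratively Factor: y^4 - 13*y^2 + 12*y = (y - 1)*(y^3 + y^2 - 12*y) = (y - 3)*(y - 1)*(y^2 + 4*y) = y*(y - 3)*(y - 1)*(y + 4)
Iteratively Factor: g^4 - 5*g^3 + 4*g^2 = (g)*(g^3 - 5*g^2 + 4*g) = g^2*(g^2 - 5*g + 4) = g^2*(g - 4)*(g - 1)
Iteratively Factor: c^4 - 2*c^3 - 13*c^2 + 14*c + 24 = (c - 2)*(c^3 - 13*c - 12) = (c - 2)*(c + 3)*(c^2 - 3*c - 4) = (c - 4)*(c - 2)*(c + 3)*(c + 1)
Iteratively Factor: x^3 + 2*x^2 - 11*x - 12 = (x - 3)*(x^2 + 5*x + 4) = (x - 3)*(x + 1)*(x + 4)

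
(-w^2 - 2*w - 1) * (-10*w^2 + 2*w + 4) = 10*w^4 + 18*w^3 + 2*w^2 - 10*w - 4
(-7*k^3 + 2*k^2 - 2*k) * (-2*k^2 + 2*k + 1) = 14*k^5 - 18*k^4 + k^3 - 2*k^2 - 2*k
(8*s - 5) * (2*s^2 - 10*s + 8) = 16*s^3 - 90*s^2 + 114*s - 40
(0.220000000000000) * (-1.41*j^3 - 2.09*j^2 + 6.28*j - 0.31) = -0.3102*j^3 - 0.4598*j^2 + 1.3816*j - 0.0682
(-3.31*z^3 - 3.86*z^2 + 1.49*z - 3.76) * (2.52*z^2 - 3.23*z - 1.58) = -8.3412*z^5 + 0.9641*z^4 + 21.4524*z^3 - 8.1891*z^2 + 9.7906*z + 5.9408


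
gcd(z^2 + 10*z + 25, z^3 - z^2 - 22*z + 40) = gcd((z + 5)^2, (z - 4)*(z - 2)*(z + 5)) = z + 5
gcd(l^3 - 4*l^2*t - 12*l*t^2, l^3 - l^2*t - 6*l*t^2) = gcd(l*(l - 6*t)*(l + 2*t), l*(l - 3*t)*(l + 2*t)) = l^2 + 2*l*t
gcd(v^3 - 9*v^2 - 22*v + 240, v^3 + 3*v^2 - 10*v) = v + 5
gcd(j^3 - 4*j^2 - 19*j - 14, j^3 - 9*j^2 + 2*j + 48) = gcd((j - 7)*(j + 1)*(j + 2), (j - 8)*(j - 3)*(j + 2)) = j + 2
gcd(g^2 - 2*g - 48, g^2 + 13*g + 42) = g + 6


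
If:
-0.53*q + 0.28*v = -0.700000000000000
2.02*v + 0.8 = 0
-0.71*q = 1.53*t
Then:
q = 1.11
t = -0.52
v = -0.40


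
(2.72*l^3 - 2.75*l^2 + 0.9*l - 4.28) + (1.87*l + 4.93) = 2.72*l^3 - 2.75*l^2 + 2.77*l + 0.649999999999999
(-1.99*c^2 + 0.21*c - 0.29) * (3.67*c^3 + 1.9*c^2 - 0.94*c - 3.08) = -7.3033*c^5 - 3.0103*c^4 + 1.2053*c^3 + 5.3808*c^2 - 0.3742*c + 0.8932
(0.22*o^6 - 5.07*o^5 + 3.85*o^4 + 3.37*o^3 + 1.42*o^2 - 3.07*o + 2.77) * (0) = 0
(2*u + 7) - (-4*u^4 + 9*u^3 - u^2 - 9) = 4*u^4 - 9*u^3 + u^2 + 2*u + 16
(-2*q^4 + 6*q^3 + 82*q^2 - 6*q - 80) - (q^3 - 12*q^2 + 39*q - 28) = -2*q^4 + 5*q^3 + 94*q^2 - 45*q - 52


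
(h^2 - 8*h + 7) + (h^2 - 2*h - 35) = 2*h^2 - 10*h - 28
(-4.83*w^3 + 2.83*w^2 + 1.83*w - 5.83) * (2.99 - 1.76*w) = 8.5008*w^4 - 19.4225*w^3 + 5.2409*w^2 + 15.7325*w - 17.4317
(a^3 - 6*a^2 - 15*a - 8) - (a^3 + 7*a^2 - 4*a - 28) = -13*a^2 - 11*a + 20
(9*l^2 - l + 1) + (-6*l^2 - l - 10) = 3*l^2 - 2*l - 9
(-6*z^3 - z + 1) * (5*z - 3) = -30*z^4 + 18*z^3 - 5*z^2 + 8*z - 3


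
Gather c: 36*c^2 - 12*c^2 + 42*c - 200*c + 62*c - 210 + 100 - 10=24*c^2 - 96*c - 120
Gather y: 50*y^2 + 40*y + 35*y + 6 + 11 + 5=50*y^2 + 75*y + 22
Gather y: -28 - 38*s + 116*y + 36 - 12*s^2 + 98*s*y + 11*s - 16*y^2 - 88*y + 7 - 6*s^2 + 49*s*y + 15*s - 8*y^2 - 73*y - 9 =-18*s^2 - 12*s - 24*y^2 + y*(147*s - 45) + 6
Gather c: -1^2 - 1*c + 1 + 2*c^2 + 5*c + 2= 2*c^2 + 4*c + 2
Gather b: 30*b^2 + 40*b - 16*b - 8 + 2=30*b^2 + 24*b - 6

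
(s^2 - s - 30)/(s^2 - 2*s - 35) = (s - 6)/(s - 7)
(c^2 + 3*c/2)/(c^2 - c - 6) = c*(2*c + 3)/(2*(c^2 - c - 6))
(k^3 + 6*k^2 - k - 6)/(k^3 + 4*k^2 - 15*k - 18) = (k - 1)/(k - 3)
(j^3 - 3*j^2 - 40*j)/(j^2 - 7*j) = (j^2 - 3*j - 40)/(j - 7)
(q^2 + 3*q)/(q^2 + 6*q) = (q + 3)/(q + 6)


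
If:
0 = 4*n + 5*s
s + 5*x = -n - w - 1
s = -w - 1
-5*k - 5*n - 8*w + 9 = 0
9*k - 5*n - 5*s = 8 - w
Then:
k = 265/259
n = 270/259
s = -216/259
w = -43/259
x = -54/259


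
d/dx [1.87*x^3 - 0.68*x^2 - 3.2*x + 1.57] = 5.61*x^2 - 1.36*x - 3.2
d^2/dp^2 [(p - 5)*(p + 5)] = 2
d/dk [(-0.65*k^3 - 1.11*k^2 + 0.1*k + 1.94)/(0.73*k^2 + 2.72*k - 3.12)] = (-0.4745*k^4 - 3.536*k^3 + 2.9918*k^2 + 4.094*k - 5.5888)/(0.5329*k^4 + 3.9712*k^3 + 2.8432*k^2 - 16.9728*k + 9.7344)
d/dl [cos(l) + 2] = -sin(l)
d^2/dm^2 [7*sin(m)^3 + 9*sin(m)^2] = -63*sin(m)^3 - 36*sin(m)^2 + 42*sin(m) + 18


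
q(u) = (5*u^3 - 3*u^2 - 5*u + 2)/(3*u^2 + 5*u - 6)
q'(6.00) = 1.56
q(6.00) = 7.15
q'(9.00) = 1.61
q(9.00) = 11.91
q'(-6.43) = 1.15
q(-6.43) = -16.52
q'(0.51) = 2.31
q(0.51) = 0.25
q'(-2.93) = -37.42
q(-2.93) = -26.42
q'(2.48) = 1.39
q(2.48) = 1.91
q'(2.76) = 1.41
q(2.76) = 2.30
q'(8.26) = 1.60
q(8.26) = 10.73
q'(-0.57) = -0.49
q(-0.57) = -0.37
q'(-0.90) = -1.55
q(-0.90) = -0.05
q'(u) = (-6*u - 5)*(5*u^3 - 3*u^2 - 5*u + 2)/(3*u^2 + 5*u - 6)^2 + (15*u^2 - 6*u - 5)/(3*u^2 + 5*u - 6) = (15*u^4 + 50*u^3 - 90*u^2 + 24*u + 20)/(9*u^4 + 30*u^3 - 11*u^2 - 60*u + 36)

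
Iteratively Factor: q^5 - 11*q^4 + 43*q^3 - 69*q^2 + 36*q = (q - 3)*(q^4 - 8*q^3 + 19*q^2 - 12*q) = q*(q - 3)*(q^3 - 8*q^2 + 19*q - 12) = q*(q - 4)*(q - 3)*(q^2 - 4*q + 3) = q*(q - 4)*(q - 3)^2*(q - 1)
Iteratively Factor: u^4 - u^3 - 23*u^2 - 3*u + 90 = (u - 2)*(u^3 + u^2 - 21*u - 45) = (u - 2)*(u + 3)*(u^2 - 2*u - 15) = (u - 2)*(u + 3)^2*(u - 5)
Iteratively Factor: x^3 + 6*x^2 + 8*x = (x + 4)*(x^2 + 2*x) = (x + 2)*(x + 4)*(x)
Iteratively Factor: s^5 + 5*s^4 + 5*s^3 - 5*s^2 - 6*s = (s)*(s^4 + 5*s^3 + 5*s^2 - 5*s - 6) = s*(s + 1)*(s^3 + 4*s^2 + s - 6) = s*(s - 1)*(s + 1)*(s^2 + 5*s + 6) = s*(s - 1)*(s + 1)*(s + 3)*(s + 2)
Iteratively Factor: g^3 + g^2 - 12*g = (g + 4)*(g^2 - 3*g) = (g - 3)*(g + 4)*(g)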